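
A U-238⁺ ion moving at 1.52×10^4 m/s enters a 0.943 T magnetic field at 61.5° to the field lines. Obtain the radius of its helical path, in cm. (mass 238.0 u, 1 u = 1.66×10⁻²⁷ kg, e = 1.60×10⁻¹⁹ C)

r ≈ 3.50 cm

Only the perpendicular component v⊥ = v sin61.5° = 1.34×10^4 m/s is bent by the field.
r = m v⊥ /(qB) = (3.95×10^-25)(1.34×10^4) / [(1×1.60×10^-19)(0.943)] = 0.0350 m.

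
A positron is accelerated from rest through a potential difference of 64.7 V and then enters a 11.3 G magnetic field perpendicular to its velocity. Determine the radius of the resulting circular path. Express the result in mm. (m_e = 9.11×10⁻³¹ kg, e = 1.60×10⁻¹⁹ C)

The kinetic energy gained is K = qV = (1×1.60×10^-19)(64.7) = 1.04×10^-17 J.
v = √(2K/m) = 4.77×10^6 m/s.
r = mv/(qB) = (9.11×10^-31)(4.77×10^6) / [(1×1.60×10^-19)(1.13×10^-3)] = 0.0240 m.

r ≈ 24.0 mm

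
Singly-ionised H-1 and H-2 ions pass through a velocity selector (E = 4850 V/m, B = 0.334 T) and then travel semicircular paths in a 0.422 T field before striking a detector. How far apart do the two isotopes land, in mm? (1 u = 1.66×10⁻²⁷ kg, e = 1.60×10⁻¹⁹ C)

Δd ≈ 0.714 mm

Both emerge at v = E/B₁ = 1.45×10^4 m/s.
r = mv/(qB₂), so r₁ = 3.57×10^-4 m and r₂ = 7.14×10^-4 m, giving Δr = 3.57×10^-4 m.
After a semicircle each ion lands a diameter 2r from the entry slit, so the separation is 2Δr = 7.14×10^-4 m.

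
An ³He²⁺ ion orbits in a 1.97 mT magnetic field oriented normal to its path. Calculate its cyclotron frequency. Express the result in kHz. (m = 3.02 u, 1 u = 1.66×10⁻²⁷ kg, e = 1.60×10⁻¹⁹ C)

f ≈ 20.0 kHz

f = qB/(2πm) = (2×1.60×10^-19)(1.97×10^-3) / [2π(5.01×10^-27)] = 2.00×10^4 Hz.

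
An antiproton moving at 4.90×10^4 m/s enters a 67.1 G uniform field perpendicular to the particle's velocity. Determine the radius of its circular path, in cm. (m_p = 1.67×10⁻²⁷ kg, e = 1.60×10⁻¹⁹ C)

r ≈ 7.62 cm

The magnetic force provides the centripetal force: qvB = mv²/r, so r = mv/(qB).
r = (1.67×10^-27 kg)(4.90×10^4 m/s) / [(1×1.60×10^-19 C)(6.71×10^-3 T)] = 0.0762 m.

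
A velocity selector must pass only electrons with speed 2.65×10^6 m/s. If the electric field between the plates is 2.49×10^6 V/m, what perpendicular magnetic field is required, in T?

B ≈ 0.940 T

qE = qvB ⇒ B = E/v = (2.49×10^6) / (2.65×10^6) = 0.940 T.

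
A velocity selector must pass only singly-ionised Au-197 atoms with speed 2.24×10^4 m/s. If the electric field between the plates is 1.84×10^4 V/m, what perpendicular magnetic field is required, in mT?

B ≈ 821 mT

qE = qvB ⇒ B = E/v = (1.84×10^4) / (2.24×10^4) = 0.821 T.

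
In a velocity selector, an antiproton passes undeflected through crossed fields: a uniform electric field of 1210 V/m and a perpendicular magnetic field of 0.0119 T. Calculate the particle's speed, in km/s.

For zero net force, qE = qvB, so v = E/B.
v = (1210) / (0.0119) = 1.02×10^5 m/s.

v ≈ 102 km/s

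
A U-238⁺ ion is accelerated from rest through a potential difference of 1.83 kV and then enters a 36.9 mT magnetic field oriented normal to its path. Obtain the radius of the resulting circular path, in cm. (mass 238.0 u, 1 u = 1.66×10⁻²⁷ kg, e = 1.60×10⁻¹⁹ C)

r ≈ 258 cm

The kinetic energy gained is K = qV = (1×1.60×10^-19)(1830) = 2.93×10^-16 J.
v = √(2K/m) = 3.85×10^4 m/s.
r = mv/(qB) = (3.95×10^-25)(3.85×10^4) / [(1×1.60×10^-19)(0.0369)] = 2.58 m.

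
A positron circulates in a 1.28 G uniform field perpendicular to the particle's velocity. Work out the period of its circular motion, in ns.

The cyclotron period is independent of speed: T = 2πm/(qB).
T = 2π(9.11×10^-31) / [(1×1.60×10^-19)(1.28×10^-4)] = 2.79×10^-7 s.

T ≈ 279 ns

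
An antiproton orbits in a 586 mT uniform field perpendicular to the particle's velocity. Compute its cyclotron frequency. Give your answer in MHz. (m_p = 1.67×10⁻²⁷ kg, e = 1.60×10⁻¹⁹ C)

f ≈ 8.94 MHz

f = qB/(2πm) = (1×1.60×10^-19)(0.586) / [2π(1.67×10^-27)] = 8.94×10^6 Hz.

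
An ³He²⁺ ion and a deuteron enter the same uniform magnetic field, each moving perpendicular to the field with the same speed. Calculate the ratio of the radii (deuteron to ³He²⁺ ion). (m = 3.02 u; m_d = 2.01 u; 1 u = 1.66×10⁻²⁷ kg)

ratio ≈ 1.33

r = mv/(qB) ⇒ at equal v, r ∝ m/q.
r_{deuteron}/r_{³He²⁺ ion} = 1.33.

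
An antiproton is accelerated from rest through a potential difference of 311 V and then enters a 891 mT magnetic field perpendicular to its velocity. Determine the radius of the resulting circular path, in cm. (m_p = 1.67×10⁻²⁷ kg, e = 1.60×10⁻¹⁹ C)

r ≈ 0.286 cm

The kinetic energy gained is K = qV = (1×1.60×10^-19)(311) = 4.98×10^-17 J.
v = √(2K/m) = 2.44×10^5 m/s.
r = mv/(qB) = (1.67×10^-27)(2.44×10^5) / [(1×1.60×10^-19)(0.891)] = 2.86×10^-3 m.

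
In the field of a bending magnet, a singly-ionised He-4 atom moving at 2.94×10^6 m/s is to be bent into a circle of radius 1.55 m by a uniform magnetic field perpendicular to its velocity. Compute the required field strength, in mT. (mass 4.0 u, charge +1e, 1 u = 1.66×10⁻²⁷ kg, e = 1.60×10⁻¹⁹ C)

B ≈ 78.7 mT

qvB = mv²/r gives B = mv/(qr).
B = (6.64×10^-27)(2.94×10^6) / [(1×1.60×10^-19)(1.55)] = 0.0787 T.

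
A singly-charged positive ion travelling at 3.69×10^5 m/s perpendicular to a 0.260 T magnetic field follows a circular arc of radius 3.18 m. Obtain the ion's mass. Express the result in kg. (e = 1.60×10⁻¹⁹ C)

qvB = mv²/r ⇒ m = qBr/v.
m = (1×1.60×10^-19)(0.260)(3.18) / (3.69×10^5) = 3.59×10^-25 kg.

m ≈ 3.59×10^-25 kg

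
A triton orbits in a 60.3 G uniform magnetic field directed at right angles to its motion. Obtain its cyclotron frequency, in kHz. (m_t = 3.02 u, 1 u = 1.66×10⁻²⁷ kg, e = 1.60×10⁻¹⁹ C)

f = qB/(2πm) = (1×1.60×10^-19)(6.03×10^-3) / [2π(5.01×10^-27)] = 3.06×10^4 Hz.

f ≈ 30.6 kHz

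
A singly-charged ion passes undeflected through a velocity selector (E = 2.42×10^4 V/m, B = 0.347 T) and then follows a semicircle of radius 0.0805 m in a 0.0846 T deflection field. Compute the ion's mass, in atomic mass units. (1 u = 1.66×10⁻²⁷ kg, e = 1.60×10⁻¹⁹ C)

m ≈ 9.41 u

v = E/B₁ = 6.97×10^4 m/s.
From r = mv/(qB₂), m = qB₂r/v = (1×1.60×10^-19)(0.0846)(0.0805) / (6.97×10^4) = 1.56×10^-26 kg.
In atomic mass units: m = 1.56×10^-26 / 1.66×10^-27 = 9.41 u.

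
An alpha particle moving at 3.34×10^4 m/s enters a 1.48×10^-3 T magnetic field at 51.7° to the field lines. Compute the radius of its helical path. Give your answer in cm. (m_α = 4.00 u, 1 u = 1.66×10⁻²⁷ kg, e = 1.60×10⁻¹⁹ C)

Only the perpendicular component v⊥ = v sin51.7° = 2.62×10^4 m/s is bent by the field.
r = m v⊥ /(qB) = (6.64×10^-27)(2.62×10^4) / [(2×1.60×10^-19)(1.48×10^-3)] = 0.367 m.

r ≈ 36.7 cm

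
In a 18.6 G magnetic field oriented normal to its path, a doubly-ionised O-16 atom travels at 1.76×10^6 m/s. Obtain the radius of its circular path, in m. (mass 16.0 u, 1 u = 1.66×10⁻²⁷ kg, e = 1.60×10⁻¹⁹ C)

r ≈ 78.5 m

The magnetic force provides the centripetal force: qvB = mv²/r, so r = mv/(qB).
r = (2.66×10^-26 kg)(1.76×10^6 m/s) / [(2×1.60×10^-19 C)(1.86×10^-3 T)] = 78.5 m.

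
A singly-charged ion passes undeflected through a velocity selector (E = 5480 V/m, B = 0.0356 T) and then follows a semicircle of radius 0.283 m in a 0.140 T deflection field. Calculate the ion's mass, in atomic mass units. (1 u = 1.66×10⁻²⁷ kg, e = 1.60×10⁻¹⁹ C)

v = E/B₁ = 1.54×10^5 m/s.
From r = mv/(qB₂), m = qB₂r/v = (1×1.60×10^-19)(0.140)(0.283) / (1.54×10^5) = 4.12×10^-26 kg.
In atomic mass units: m = 4.12×10^-26 / 1.66×10^-27 = 24.8 u.

m ≈ 24.8 u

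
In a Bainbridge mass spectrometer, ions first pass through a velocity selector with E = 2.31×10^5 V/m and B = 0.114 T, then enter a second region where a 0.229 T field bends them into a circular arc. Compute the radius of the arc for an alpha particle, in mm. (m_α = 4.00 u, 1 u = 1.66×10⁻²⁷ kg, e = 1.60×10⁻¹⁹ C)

r ≈ 184 mm

The selector passes v = E/B = 2.31×10^5/0.114 = 2.03×10^6 m/s.
In the deflection region, r = mv/(qB₂) = (6.64×10^-27)(2.03×10^6) / [(2×1.60×10^-19)(0.229)] = 0.184 m.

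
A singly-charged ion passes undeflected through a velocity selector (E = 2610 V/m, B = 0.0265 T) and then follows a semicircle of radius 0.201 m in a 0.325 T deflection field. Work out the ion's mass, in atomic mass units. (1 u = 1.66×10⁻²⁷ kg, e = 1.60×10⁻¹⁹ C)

m ≈ 63.9 u

v = E/B₁ = 9.85×10^4 m/s.
From r = mv/(qB₂), m = qB₂r/v = (1×1.60×10^-19)(0.325)(0.201) / (9.85×10^4) = 1.06×10^-25 kg.
In atomic mass units: m = 1.06×10^-25 / 1.66×10^-27 = 63.9 u.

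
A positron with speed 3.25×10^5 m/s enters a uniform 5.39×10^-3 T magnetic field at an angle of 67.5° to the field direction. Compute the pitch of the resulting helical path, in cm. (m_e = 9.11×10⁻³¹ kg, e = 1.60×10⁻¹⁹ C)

The velocity component along B is v∥ = v cos67.5° = 1.24×10^5 m/s.
The cyclotron period T = 2πm/(qB) = 6.64×10^-9 s is set by m, q, B alone.
Pitch = v∥·T = (1.24×10^5)(6.64×10^-9) = 8.25×10^-4 m.

pitch ≈ 0.0825 cm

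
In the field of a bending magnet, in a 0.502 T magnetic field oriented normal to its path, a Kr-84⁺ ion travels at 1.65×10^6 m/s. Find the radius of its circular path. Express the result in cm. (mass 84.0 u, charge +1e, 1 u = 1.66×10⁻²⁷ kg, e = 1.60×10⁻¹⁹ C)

The magnetic force provides the centripetal force: qvB = mv²/r, so r = mv/(qB).
r = (1.39×10^-25 kg)(1.65×10^6 m/s) / [(1×1.60×10^-19 C)(0.502 T)] = 2.86 m.

r ≈ 286 cm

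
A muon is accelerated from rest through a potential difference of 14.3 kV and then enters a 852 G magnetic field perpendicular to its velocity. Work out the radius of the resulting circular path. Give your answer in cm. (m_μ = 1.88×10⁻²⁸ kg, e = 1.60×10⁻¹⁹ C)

The kinetic energy gained is K = qV = (1×1.60×10^-19)(1.43×10^4) = 2.29×10^-15 J.
v = √(2K/m) = 4.93×10^6 m/s.
r = mv/(qB) = (1.88×10^-28)(4.93×10^6) / [(1×1.60×10^-19)(0.0852)] = 0.0680 m.

r ≈ 6.80 cm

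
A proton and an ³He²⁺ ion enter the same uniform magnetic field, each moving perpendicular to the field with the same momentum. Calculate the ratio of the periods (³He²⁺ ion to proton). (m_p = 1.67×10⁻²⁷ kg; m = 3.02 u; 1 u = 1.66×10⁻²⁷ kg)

ratio ≈ 1.50

T = 2πm/(qB) is independent of speed, so T₂/T₁ = (m₂/q₂)/(m₁/q₁).
T_{³He²⁺ ion}/T_{proton} = (5.01×10^-27/2e) / (1.67×10^-27/1e) = 1.50.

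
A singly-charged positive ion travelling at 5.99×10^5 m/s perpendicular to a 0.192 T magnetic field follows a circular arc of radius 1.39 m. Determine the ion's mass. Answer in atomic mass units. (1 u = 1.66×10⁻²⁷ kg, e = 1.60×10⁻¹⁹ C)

m ≈ 42.9 u

qvB = mv²/r ⇒ m = qBr/v.
m = (1×1.60×10^-19)(0.192)(1.39) / (5.99×10^5) = 7.13×10^-26 kg = 42.9 u.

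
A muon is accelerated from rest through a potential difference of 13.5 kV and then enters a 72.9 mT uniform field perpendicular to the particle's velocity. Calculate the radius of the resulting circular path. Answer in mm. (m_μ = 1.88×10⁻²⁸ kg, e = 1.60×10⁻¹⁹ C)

The kinetic energy gained is K = qV = (1×1.60×10^-19)(1.35×10^4) = 2.16×10^-15 J.
v = √(2K/m) = 4.79×10^6 m/s.
r = mv/(qB) = (1.88×10^-28)(4.79×10^6) / [(1×1.60×10^-19)(0.0729)] = 0.0773 m.

r ≈ 77.3 mm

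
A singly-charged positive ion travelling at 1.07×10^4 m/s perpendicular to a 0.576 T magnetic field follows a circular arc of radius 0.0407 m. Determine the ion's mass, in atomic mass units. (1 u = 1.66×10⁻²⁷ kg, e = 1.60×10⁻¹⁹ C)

qvB = mv²/r ⇒ m = qBr/v.
m = (1×1.60×10^-19)(0.576)(0.0407) / (1.07×10^4) = 3.51×10^-25 kg = 211 u.

m ≈ 211 u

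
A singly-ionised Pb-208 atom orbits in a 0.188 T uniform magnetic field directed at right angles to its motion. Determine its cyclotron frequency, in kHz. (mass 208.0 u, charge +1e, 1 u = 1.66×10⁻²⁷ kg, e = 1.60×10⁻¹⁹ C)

f ≈ 13.9 kHz

f = qB/(2πm) = (1×1.60×10^-19)(0.188) / [2π(3.45×10^-25)] = 1.39×10^4 Hz.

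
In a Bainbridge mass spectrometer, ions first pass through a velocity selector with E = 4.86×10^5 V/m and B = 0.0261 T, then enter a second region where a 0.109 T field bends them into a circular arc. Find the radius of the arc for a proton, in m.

The selector passes v = E/B = 4.86×10^5/0.0261 = 1.86×10^7 m/s.
In the deflection region, r = mv/(qB₂) = (1.67×10^-27)(1.86×10^7) / [(1×1.60×10^-19)(0.109)] = 1.78 m.

r ≈ 1.78 m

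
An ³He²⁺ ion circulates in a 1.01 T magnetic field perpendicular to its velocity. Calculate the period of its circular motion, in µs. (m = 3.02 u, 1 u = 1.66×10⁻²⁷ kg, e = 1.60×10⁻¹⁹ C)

The cyclotron period is independent of speed: T = 2πm/(qB).
T = 2π(5.01×10^-27) / [(2×1.60×10^-19)(1.01)] = 9.75×10^-8 s.

T ≈ 0.0975 µs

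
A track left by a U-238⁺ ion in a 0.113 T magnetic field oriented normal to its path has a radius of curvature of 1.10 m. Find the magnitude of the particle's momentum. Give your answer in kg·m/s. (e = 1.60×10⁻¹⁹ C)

Since qvB = mv²/r, the momentum p = mv = qBr.
p = (1×1.60×10^-19)(0.113)(1.10) = 1.99×10^-20 kg·m/s.

p ≈ 1.99×10^-20 kg·m/s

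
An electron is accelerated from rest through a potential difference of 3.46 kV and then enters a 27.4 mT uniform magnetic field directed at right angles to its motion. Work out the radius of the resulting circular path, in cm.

r ≈ 0.724 cm

The kinetic energy gained is K = qV = (1×1.60×10^-19)(3460) = 5.54×10^-16 J.
v = √(2K/m) = 3.49×10^7 m/s.
r = mv/(qB) = (9.11×10^-31)(3.49×10^7) / [(1×1.60×10^-19)(0.0274)] = 7.24×10^-3 m.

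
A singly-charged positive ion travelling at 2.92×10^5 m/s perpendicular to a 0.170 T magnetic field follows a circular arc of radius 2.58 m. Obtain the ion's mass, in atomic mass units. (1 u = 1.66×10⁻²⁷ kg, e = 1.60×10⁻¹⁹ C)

m ≈ 145 u

qvB = mv²/r ⇒ m = qBr/v.
m = (1×1.60×10^-19)(0.170)(2.58) / (2.92×10^5) = 2.40×10^-25 kg = 145 u.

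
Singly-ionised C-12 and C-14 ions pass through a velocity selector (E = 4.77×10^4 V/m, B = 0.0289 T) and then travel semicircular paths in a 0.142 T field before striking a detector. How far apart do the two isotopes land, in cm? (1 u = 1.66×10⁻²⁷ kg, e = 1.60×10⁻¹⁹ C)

Both emerge at v = E/B₁ = 1.65×10^6 m/s.
r = mv/(qB₂), so r₁ = 1.447 m and r₂ = 1.688 m, giving Δr = 0.241 m.
After a semicircle each ion lands a diameter 2r from the entry slit, so the separation is 2Δr = 0.482 m.

Δd ≈ 48.2 cm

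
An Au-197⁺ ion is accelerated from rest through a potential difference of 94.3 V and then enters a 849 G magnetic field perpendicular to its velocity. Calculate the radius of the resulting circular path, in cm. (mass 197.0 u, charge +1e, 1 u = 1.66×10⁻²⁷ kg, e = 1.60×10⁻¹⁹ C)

The kinetic energy gained is K = qV = (1×1.60×10^-19)(94.3) = 1.51×10^-17 J.
v = √(2K/m) = 9610 m/s.
r = mv/(qB) = (3.27×10^-25)(9610) / [(1×1.60×10^-19)(0.0849)] = 0.231 m.

r ≈ 23.1 cm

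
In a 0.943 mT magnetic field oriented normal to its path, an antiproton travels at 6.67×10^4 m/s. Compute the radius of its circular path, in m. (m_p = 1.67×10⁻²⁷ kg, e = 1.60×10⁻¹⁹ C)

The magnetic force provides the centripetal force: qvB = mv²/r, so r = mv/(qB).
r = (1.67×10^-27 kg)(6.67×10^4 m/s) / [(1×1.60×10^-19 C)(9.43×10^-4 T)] = 0.738 m.

r ≈ 0.738 m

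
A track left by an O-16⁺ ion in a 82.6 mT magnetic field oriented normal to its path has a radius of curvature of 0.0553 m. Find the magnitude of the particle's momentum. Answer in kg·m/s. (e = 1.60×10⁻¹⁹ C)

Since qvB = mv²/r, the momentum p = mv = qBr.
p = (1×1.60×10^-19)(0.0826)(0.0553) = 7.31×10^-22 kg·m/s.

p ≈ 7.31×10^-22 kg·m/s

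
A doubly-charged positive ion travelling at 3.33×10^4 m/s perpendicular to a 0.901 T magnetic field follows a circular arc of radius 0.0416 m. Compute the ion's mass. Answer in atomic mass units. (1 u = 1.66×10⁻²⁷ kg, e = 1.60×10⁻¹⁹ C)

m ≈ 217 u

qvB = mv²/r ⇒ m = qBr/v.
m = (2×1.60×10^-19)(0.901)(0.0416) / (3.33×10^4) = 3.60×10^-25 kg = 217 u.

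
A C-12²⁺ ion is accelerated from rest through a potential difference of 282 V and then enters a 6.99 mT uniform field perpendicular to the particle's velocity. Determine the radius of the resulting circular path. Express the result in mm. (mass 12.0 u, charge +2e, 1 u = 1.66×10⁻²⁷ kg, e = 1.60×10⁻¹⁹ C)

The kinetic energy gained is K = qV = (2×1.60×10^-19)(282) = 9.02×10^-17 J.
v = √(2K/m) = 9.52×10^4 m/s.
r = mv/(qB) = (1.99×10^-26)(9.52×10^4) / [(2×1.60×10^-19)(6.99×10^-3)] = 0.848 m.

r ≈ 848 mm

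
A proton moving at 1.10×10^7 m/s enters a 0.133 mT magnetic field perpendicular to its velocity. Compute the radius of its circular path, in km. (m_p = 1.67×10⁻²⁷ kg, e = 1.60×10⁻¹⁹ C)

The magnetic force provides the centripetal force: qvB = mv²/r, so r = mv/(qB).
r = (1.67×10^-27 kg)(1.10×10^7 m/s) / [(1×1.60×10^-19 C)(1.33×10^-4 T)] = 863 m.

r ≈ 0.863 km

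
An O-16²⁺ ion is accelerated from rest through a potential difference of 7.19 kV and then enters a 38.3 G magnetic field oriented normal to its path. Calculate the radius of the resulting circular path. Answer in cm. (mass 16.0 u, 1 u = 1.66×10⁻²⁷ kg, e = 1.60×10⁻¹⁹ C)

r ≈ 902 cm

The kinetic energy gained is K = qV = (2×1.60×10^-19)(7190) = 2.30×10^-15 J.
v = √(2K/m) = 4.16×10^5 m/s.
r = mv/(qB) = (2.66×10^-26)(4.16×10^5) / [(2×1.60×10^-19)(3.83×10^-3)] = 9.02 m.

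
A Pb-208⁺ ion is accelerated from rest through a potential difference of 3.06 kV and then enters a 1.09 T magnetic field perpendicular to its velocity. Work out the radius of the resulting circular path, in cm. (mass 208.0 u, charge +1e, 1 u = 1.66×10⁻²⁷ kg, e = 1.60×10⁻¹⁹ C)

The kinetic energy gained is K = qV = (1×1.60×10^-19)(3060) = 4.90×10^-16 J.
v = √(2K/m) = 5.33×10^4 m/s.
r = mv/(qB) = (3.45×10^-25)(5.33×10^4) / [(1×1.60×10^-19)(1.09)] = 0.105 m.

r ≈ 10.5 cm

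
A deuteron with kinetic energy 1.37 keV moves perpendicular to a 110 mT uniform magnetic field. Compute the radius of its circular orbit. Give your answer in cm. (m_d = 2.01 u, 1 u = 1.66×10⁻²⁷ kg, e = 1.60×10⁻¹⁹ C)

Convert the energy: K = 1.37 keV = 2.19×10^-16 J.
v = √(2K/m) = √(2·2.19×10^-16/3.34×10^-27) = 3.62×10^5 m/s.
r = mv/(qB) = (3.34×10^-27)(3.62×10^5) / [(1×1.60×10^-19)(0.110)] = 0.0687 m.

r ≈ 6.87 cm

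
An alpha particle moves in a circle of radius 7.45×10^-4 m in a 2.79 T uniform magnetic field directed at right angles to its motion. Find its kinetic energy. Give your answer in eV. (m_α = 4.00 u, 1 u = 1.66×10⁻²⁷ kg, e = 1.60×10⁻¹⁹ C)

K ≈ 208 eV

v = qBr/m = (2×1.60×10^-19)(2.79)(7.45×10^-4) / (6.64×10^-27) = 1.00×10^5 m/s.
K = ½mv² = 0.5·(6.64×10^-27)·(1.00×10^5)² = 3.33×10^-17 J = 208 eV.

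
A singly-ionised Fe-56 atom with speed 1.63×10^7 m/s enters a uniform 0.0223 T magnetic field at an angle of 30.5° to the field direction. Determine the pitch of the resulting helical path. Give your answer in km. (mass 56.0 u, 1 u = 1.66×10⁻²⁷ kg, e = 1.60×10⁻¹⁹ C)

The velocity component along B is v∥ = v cos30.5° = 1.40×10^7 m/s.
The cyclotron period T = 2πm/(qB) = 1.64×10^-4 s is set by m, q, B alone.
Pitch = v∥·T = (1.40×10^7)(1.64×10^-4) = 2300 m.

pitch ≈ 2.30 km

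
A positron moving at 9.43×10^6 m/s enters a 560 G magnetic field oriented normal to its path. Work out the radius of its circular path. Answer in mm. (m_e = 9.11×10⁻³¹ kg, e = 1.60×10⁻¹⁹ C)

The magnetic force provides the centripetal force: qvB = mv²/r, so r = mv/(qB).
r = (9.11×10^-31 kg)(9.43×10^6 m/s) / [(1×1.60×10^-19 C)(0.0560 T)] = 9.59×10^-4 m.

r ≈ 0.959 mm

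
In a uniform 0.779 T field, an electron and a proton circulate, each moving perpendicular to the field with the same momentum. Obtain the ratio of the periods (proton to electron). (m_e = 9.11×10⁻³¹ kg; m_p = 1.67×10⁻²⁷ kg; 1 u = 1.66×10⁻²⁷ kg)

T = 2πm/(qB) is independent of speed, so T₂/T₁ = (m₂/q₂)/(m₁/q₁).
T_{proton}/T_{electron} = (1.67×10^-27/1e) / (9.11×10^-31/1e) = 1830.

ratio ≈ 1830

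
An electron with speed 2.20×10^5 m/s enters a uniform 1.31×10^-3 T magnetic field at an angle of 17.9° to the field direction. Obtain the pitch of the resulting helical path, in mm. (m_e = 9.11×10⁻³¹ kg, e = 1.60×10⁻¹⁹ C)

The velocity component along B is v∥ = v cos17.9° = 2.09×10^5 m/s.
The cyclotron period T = 2πm/(qB) = 2.73×10^-8 s is set by m, q, B alone.
Pitch = v∥·T = (2.09×10^5)(2.73×10^-8) = 5.72×10^-3 m.

pitch ≈ 5.72 mm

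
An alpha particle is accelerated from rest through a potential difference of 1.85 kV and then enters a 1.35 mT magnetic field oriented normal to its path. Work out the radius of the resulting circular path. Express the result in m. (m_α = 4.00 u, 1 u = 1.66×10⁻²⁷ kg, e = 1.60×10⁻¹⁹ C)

The kinetic energy gained is K = qV = (2×1.60×10^-19)(1850) = 5.92×10^-16 J.
v = √(2K/m) = 4.22×10^5 m/s.
r = mv/(qB) = (6.64×10^-27)(4.22×10^5) / [(2×1.60×10^-19)(1.35×10^-3)] = 6.49 m.

r ≈ 6.49 m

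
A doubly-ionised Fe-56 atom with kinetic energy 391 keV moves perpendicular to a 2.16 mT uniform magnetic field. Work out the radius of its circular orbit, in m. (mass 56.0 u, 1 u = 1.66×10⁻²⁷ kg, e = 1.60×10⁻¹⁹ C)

Convert the energy: K = 391 keV = 6.26×10^-14 J.
v = √(2K/m) = √(2·6.26×10^-14/9.30×10^-26) = 1.16×10^6 m/s.
r = mv/(qB) = (9.30×10^-26)(1.16×10^6) / [(2×1.60×10^-19)(2.16×10^-3)] = 156 m.

r ≈ 156 m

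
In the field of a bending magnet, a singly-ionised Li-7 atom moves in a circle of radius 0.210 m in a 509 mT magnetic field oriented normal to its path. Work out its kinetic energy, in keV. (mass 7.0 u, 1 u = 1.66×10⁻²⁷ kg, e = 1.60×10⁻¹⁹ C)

v = qBr/m = (1×1.60×10^-19)(0.509)(0.210) / (1.16×10^-26) = 1.47×10^6 m/s.
K = ½mv² = 0.5·(1.16×10^-26)·(1.47×10^6)² = 1.26×10^-14 J = 78.7 keV.

K ≈ 78.7 keV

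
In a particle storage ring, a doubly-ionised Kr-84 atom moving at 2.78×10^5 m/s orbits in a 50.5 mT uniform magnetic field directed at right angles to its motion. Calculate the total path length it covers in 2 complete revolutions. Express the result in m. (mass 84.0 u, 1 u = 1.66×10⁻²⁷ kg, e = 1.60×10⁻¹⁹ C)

r = mv/(qB) = 2.40 m, so one revolution covers 2πr = 15.1 m.
In 2 revolutions: L = 2·2πr = 30.1 m.

L ≈ 30.1 m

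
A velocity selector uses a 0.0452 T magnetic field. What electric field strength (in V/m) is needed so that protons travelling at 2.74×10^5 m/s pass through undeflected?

E ≈ 1.24×10^4 V/m

qE = qvB ⇒ E = vB = (2.74×10^5)(0.0452) = 1.24×10^4 V/m.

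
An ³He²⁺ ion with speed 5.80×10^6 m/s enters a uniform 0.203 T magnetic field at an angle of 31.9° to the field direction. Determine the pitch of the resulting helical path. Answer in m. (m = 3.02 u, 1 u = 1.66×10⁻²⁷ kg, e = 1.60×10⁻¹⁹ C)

The velocity component along B is v∥ = v cos31.9° = 4.92×10^6 m/s.
The cyclotron period T = 2πm/(qB) = 4.85×10^-7 s is set by m, q, B alone.
Pitch = v∥·T = (4.92×10^6)(4.85×10^-7) = 2.39 m.

pitch ≈ 2.39 m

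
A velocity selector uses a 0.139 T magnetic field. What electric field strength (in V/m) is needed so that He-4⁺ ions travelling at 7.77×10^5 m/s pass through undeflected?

E ≈ 1.08×10^5 V/m

qE = qvB ⇒ E = vB = (7.77×10^5)(0.139) = 1.08×10^5 V/m.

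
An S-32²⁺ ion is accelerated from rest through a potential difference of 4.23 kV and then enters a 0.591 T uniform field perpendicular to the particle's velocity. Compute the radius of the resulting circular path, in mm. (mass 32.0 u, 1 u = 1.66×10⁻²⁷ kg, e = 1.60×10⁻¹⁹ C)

r ≈ 63.4 mm

The kinetic energy gained is K = qV = (2×1.60×10^-19)(4230) = 1.35×10^-15 J.
v = √(2K/m) = 2.26×10^5 m/s.
r = mv/(qB) = (5.31×10^-26)(2.26×10^5) / [(2×1.60×10^-19)(0.591)] = 0.0634 m.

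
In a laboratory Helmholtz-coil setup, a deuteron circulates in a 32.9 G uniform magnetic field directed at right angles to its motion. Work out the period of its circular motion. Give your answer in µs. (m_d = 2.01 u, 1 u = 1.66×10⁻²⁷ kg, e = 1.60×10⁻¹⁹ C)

The cyclotron period is independent of speed: T = 2πm/(qB).
T = 2π(3.34×10^-27) / [(1×1.60×10^-19)(3.29×10^-3)] = 3.98×10^-5 s.

T ≈ 39.8 µs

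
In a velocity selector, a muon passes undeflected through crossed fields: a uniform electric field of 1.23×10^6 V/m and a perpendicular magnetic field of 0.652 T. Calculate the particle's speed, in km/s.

v ≈ 1890 km/s

For zero net force, qE = qvB, so v = E/B.
v = (1.23×10^6) / (0.652) = 1.89×10^6 m/s.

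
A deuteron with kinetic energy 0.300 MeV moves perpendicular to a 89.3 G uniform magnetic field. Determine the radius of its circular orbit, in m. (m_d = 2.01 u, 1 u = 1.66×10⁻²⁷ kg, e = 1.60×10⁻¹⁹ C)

r ≈ 12.5 m

Convert the energy: K = 0.300 MeV = 4.80×10^-14 J.
v = √(2K/m) = √(2·4.80×10^-14/3.34×10^-27) = 5.36×10^6 m/s.
r = mv/(qB) = (3.34×10^-27)(5.36×10^6) / [(1×1.60×10^-19)(8.93×10^-3)] = 12.5 m.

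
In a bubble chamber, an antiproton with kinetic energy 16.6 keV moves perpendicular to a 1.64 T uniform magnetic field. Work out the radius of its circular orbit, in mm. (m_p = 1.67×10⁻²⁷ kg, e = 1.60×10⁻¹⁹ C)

r ≈ 11.4 mm

Convert the energy: K = 16.6 keV = 2.66×10^-15 J.
v = √(2K/m) = √(2·2.66×10^-15/1.67×10^-27) = 1.78×10^6 m/s.
r = mv/(qB) = (1.67×10^-27)(1.78×10^6) / [(1×1.60×10^-19)(1.64)] = 0.0114 m.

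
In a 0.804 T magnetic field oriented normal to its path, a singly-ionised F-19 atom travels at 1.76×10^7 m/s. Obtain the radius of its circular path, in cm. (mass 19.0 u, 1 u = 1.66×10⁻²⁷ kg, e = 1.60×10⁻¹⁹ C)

The magnetic force provides the centripetal force: qvB = mv²/r, so r = mv/(qB).
r = (3.15×10^-26 kg)(1.76×10^7 m/s) / [(1×1.60×10^-19 C)(0.804 T)] = 4.32 m.

r ≈ 432 cm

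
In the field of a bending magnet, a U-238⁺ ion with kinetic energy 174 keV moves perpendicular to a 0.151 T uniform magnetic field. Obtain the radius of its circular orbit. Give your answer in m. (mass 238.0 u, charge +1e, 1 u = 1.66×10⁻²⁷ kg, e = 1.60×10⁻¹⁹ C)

r ≈ 6.14 m

Convert the energy: K = 174 keV = 2.78×10^-14 J.
v = √(2K/m) = √(2·2.78×10^-14/3.95×10^-25) = 3.75×10^5 m/s.
r = mv/(qB) = (3.95×10^-25)(3.75×10^5) / [(1×1.60×10^-19)(0.151)] = 6.14 m.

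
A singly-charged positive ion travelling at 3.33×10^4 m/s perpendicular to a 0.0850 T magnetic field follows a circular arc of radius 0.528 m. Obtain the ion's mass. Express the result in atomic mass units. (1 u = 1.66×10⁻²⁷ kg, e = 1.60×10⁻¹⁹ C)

m ≈ 130 u

qvB = mv²/r ⇒ m = qBr/v.
m = (1×1.60×10^-19)(0.0850)(0.528) / (3.33×10^4) = 2.16×10^-25 kg = 130 u.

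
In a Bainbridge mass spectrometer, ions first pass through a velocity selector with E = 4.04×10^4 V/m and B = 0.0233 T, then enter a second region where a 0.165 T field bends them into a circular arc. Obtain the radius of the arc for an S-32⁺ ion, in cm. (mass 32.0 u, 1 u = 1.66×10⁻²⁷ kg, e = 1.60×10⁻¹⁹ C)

r ≈ 349 cm

The selector passes v = E/B = 4.04×10^4/0.0233 = 1.73×10^6 m/s.
In the deflection region, r = mv/(qB₂) = (5.31×10^-26)(1.73×10^6) / [(1×1.60×10^-19)(0.165)] = 3.49 m.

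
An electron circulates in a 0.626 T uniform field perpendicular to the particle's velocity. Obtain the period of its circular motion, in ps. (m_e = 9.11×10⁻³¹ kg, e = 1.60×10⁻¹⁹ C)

T ≈ 57.1 ps

The cyclotron period is independent of speed: T = 2πm/(qB).
T = 2π(9.11×10^-31) / [(1×1.60×10^-19)(0.626)] = 5.71×10^-11 s.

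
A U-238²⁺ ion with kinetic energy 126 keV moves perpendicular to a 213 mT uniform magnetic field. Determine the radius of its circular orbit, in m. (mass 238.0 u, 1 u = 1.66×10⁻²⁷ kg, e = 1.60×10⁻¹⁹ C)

r ≈ 1.85 m

Convert the energy: K = 126 keV = 2.02×10^-14 J.
v = √(2K/m) = √(2·2.02×10^-14/3.95×10^-25) = 3.19×10^5 m/s.
r = mv/(qB) = (3.95×10^-25)(3.19×10^5) / [(2×1.60×10^-19)(0.213)] = 1.85 m.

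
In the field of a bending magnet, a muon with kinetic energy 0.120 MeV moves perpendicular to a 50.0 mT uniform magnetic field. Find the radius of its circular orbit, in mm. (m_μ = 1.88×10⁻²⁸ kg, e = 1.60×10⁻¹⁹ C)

r ≈ 336 mm

Convert the energy: K = 0.120 MeV = 1.92×10^-14 J.
v = √(2K/m) = √(2·1.92×10^-14/1.88×10^-28) = 1.43×10^7 m/s.
r = mv/(qB) = (1.88×10^-28)(1.43×10^7) / [(1×1.60×10^-19)(0.0500)] = 0.336 m.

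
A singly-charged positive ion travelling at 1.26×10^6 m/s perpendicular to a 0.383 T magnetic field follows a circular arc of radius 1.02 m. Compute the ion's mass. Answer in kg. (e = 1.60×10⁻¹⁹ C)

qvB = mv²/r ⇒ m = qBr/v.
m = (1×1.60×10^-19)(0.383)(1.02) / (1.26×10^6) = 4.96×10^-26 kg.

m ≈ 4.96×10^-26 kg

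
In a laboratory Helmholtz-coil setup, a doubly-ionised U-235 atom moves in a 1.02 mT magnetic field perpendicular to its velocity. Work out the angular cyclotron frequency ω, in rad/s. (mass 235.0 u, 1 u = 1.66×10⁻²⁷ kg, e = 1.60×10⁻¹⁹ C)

ω = qB/m = (2×1.60×10^-19)(1.02×10^-3) / (3.90×10^-25) = 837 rad/s.

ω ≈ 837 rad/s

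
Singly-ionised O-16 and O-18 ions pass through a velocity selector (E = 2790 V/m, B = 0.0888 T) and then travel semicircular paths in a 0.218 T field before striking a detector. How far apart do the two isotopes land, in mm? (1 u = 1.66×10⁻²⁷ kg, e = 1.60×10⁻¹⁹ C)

Δd ≈ 5.98 mm

Both emerge at v = E/B₁ = 3.14×10^4 m/s.
r = mv/(qB₂), so r₁ = 0.02392 m and r₂ = 0.02692 m, giving Δr = 2.99×10^-3 m.
After a semicircle each ion lands a diameter 2r from the entry slit, so the separation is 2Δr = 5.98×10^-3 m.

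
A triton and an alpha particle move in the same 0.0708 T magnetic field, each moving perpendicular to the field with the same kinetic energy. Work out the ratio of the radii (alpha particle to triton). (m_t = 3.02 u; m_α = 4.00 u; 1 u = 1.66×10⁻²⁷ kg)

ratio ≈ 0.575

r = √(2mK)/(qB) ⇒ at equal K, r ∝ √m/q.
r_{alpha particle}/r_{triton} = 0.575.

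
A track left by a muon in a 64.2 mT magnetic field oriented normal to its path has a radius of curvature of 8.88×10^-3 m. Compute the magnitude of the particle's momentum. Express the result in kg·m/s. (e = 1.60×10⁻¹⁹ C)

p ≈ 9.12×10^-23 kg·m/s

Since qvB = mv²/r, the momentum p = mv = qBr.
p = (1×1.60×10^-19)(0.0642)(8.88×10^-3) = 9.12×10^-23 kg·m/s.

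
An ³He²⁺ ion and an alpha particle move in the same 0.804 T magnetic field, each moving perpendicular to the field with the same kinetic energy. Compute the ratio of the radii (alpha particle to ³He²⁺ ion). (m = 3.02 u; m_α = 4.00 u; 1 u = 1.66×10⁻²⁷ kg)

ratio ≈ 1.15

r = √(2mK)/(qB) ⇒ at equal K, r ∝ √m/q.
r_{alpha particle}/r_{³He²⁺ ion} = 1.15.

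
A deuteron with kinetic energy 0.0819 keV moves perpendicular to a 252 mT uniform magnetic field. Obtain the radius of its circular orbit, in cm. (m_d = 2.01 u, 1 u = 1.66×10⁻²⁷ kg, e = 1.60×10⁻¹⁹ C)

Convert the energy: K = 0.0819 keV = 1.31×10^-17 J.
v = √(2K/m) = √(2·1.31×10^-17/3.34×10^-27) = 8.86×10^4 m/s.
r = mv/(qB) = (3.34×10^-27)(8.86×10^4) / [(1×1.60×10^-19)(0.252)] = 7.33×10^-3 m.

r ≈ 0.733 cm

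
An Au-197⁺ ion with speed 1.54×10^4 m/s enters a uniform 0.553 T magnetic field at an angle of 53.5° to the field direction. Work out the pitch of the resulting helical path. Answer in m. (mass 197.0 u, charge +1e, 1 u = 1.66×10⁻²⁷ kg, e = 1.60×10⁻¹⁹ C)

The velocity component along B is v∥ = v cos53.5° = 9160 m/s.
The cyclotron period T = 2πm/(qB) = 2.32×10^-5 s is set by m, q, B alone.
Pitch = v∥·T = (9160)(2.32×10^-5) = 0.213 m.

pitch ≈ 0.213 m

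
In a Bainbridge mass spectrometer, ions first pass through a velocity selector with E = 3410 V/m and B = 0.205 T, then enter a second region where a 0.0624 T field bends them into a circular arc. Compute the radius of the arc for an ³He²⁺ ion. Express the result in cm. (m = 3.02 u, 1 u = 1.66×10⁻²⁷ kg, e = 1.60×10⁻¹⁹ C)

r ≈ 0.418 cm

The selector passes v = E/B = 3410/0.205 = 1.66×10^4 m/s.
In the deflection region, r = mv/(qB₂) = (5.01×10^-27)(1.66×10^4) / [(2×1.60×10^-19)(0.0624)] = 4.18×10^-3 m.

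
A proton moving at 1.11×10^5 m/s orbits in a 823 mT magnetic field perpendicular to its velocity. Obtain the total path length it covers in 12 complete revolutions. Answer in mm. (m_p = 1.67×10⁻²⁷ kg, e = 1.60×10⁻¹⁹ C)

r = mv/(qB) = 1.41×10^-3 m, so one revolution covers 2πr = 8.85×10^-3 m.
In 12 revolutions: L = 12·2πr = 0.106 m.

L ≈ 106 mm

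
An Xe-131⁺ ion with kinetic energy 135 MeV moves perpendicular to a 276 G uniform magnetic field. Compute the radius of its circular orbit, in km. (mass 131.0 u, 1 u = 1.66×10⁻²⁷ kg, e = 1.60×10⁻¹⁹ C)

Convert the energy: K = 135 MeV = 2.16×10^-11 J.
v = √(2K/m) = √(2·2.16×10^-11/2.17×10^-25) = 1.41×10^7 m/s.
r = mv/(qB) = (2.17×10^-25)(1.41×10^7) / [(1×1.60×10^-19)(0.0276)] = 694 m.

r ≈ 0.694 km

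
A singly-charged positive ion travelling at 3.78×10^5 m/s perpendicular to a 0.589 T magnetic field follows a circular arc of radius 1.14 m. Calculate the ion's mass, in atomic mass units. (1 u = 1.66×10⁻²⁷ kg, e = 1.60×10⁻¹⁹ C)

m ≈ 171 u

qvB = mv²/r ⇒ m = qBr/v.
m = (1×1.60×10^-19)(0.589)(1.14) / (3.78×10^5) = 2.84×10^-25 kg = 171 u.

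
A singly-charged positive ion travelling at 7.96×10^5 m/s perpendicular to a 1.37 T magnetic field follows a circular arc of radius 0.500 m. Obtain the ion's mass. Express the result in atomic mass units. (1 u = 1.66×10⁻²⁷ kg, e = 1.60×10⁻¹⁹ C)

m ≈ 82.9 u

qvB = mv²/r ⇒ m = qBr/v.
m = (1×1.60×10^-19)(1.37)(0.500) / (7.96×10^5) = 1.38×10^-25 kg = 82.9 u.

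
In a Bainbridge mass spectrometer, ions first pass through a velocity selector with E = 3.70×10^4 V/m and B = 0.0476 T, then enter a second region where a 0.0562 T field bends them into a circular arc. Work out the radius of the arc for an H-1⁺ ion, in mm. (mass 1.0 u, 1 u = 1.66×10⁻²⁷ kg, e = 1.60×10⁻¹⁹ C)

r ≈ 143 mm

The selector passes v = E/B = 3.70×10^4/0.0476 = 7.77×10^5 m/s.
In the deflection region, r = mv/(qB₂) = (1.66×10^-27)(7.77×10^5) / [(1×1.60×10^-19)(0.0562)] = 0.143 m.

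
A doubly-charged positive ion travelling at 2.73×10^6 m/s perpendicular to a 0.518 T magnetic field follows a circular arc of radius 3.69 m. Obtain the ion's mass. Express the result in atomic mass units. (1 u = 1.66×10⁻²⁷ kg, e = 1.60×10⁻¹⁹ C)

qvB = mv²/r ⇒ m = qBr/v.
m = (2×1.60×10^-19)(0.518)(3.69) / (2.73×10^6) = 2.24×10^-25 kg = 135 u.

m ≈ 135 u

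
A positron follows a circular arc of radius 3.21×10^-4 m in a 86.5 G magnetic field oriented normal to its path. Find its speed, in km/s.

From qvB = mv²/r, v = qBr/m.
v = (1×1.60×10^-19)(8.65×10^-3)(3.21×10^-4) / (9.11×10^-31) = 4.88×10^5 m/s.

v ≈ 488 km/s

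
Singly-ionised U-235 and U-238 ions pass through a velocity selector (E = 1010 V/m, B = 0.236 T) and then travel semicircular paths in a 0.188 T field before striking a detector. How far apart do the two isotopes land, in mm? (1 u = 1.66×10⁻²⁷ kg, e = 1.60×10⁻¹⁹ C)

Δd ≈ 1.42 mm

Both emerge at v = E/B₁ = 4280 m/s.
r = mv/(qB₂), so r₁ = 0.055502 m and r₂ = 0.056210 m, giving Δr = 7.09×10^-4 m.
After a semicircle each ion lands a diameter 2r from the entry slit, so the separation is 2Δr = 1.42×10^-3 m.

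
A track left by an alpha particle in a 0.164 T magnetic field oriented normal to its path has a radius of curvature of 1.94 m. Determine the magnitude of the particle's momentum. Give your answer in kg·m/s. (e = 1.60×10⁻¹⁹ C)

Since qvB = mv²/r, the momentum p = mv = qBr.
p = (2×1.60×10^-19)(0.164)(1.94) = 1.02×10^-19 kg·m/s.

p ≈ 1.02×10^-19 kg·m/s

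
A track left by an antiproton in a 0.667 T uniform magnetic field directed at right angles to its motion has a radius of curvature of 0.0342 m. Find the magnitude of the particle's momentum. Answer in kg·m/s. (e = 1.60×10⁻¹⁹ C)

Since qvB = mv²/r, the momentum p = mv = qBr.
p = (1×1.60×10^-19)(0.667)(0.0342) = 3.65×10^-21 kg·m/s.

p ≈ 3.65×10^-21 kg·m/s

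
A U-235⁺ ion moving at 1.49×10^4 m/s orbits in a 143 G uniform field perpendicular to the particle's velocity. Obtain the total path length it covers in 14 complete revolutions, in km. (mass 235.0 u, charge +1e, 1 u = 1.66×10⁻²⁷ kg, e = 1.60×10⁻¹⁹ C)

L ≈ 0.223 km

r = mv/(qB) = 2.54 m, so one revolution covers 2πr = 16.0 m.
In 14 revolutions: L = 14·2πr = 223 m.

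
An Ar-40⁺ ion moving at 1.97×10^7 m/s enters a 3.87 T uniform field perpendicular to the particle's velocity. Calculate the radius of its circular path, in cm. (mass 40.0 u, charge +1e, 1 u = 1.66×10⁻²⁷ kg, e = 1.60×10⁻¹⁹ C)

The magnetic force provides the centripetal force: qvB = mv²/r, so r = mv/(qB).
r = (6.64×10^-26 kg)(1.97×10^7 m/s) / [(1×1.60×10^-19 C)(3.87 T)] = 2.11 m.

r ≈ 211 cm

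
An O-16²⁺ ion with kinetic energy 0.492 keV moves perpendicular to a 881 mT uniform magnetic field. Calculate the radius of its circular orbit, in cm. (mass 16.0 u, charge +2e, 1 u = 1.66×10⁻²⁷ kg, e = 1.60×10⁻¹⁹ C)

r ≈ 0.725 cm

Convert the energy: K = 0.492 keV = 7.87×10^-17 J.
v = √(2K/m) = √(2·7.87×10^-17/2.66×10^-26) = 7.70×10^4 m/s.
r = mv/(qB) = (2.66×10^-26)(7.70×10^4) / [(2×1.60×10^-19)(0.881)] = 7.25×10^-3 m.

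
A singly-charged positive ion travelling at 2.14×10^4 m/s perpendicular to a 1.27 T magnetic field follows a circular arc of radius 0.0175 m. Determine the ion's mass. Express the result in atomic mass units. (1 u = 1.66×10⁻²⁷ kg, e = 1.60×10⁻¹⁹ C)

m ≈ 100 u

qvB = mv²/r ⇒ m = qBr/v.
m = (1×1.60×10^-19)(1.27)(0.0175) / (2.14×10^4) = 1.66×10^-25 kg = 100 u.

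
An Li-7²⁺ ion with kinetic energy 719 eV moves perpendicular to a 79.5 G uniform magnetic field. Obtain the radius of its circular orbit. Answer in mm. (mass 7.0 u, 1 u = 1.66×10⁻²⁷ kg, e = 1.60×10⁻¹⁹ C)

Convert the energy: K = 719 eV = 1.15×10^-16 J.
v = √(2K/m) = √(2·1.15×10^-16/1.16×10^-26) = 1.41×10^5 m/s.
r = mv/(qB) = (1.16×10^-26)(1.41×10^5) / [(2×1.60×10^-19)(7.95×10^-3)] = 0.643 m.

r ≈ 643 mm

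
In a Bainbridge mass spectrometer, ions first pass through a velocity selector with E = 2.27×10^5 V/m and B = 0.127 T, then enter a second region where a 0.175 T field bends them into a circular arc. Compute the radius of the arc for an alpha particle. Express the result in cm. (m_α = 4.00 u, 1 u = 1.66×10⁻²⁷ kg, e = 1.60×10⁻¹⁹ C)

r ≈ 21.2 cm

The selector passes v = E/B = 2.27×10^5/0.127 = 1.79×10^6 m/s.
In the deflection region, r = mv/(qB₂) = (6.64×10^-27)(1.79×10^6) / [(2×1.60×10^-19)(0.175)] = 0.212 m.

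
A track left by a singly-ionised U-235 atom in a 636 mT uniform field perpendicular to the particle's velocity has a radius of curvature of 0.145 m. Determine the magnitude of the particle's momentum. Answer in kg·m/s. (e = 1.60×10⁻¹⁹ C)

p ≈ 1.48×10^-20 kg·m/s

Since qvB = mv²/r, the momentum p = mv = qBr.
p = (1×1.60×10^-19)(0.636)(0.145) = 1.48×10^-20 kg·m/s.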